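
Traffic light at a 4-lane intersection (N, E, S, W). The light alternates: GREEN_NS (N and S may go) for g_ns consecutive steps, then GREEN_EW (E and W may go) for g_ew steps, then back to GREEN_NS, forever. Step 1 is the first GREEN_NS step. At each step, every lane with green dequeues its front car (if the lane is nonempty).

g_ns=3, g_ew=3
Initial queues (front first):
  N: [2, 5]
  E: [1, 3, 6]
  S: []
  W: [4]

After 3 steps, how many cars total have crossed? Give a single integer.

Step 1 [NS]: N:car2-GO,E:wait,S:empty,W:wait | queues: N=1 E=3 S=0 W=1
Step 2 [NS]: N:car5-GO,E:wait,S:empty,W:wait | queues: N=0 E=3 S=0 W=1
Step 3 [NS]: N:empty,E:wait,S:empty,W:wait | queues: N=0 E=3 S=0 W=1
Cars crossed by step 3: 2

Answer: 2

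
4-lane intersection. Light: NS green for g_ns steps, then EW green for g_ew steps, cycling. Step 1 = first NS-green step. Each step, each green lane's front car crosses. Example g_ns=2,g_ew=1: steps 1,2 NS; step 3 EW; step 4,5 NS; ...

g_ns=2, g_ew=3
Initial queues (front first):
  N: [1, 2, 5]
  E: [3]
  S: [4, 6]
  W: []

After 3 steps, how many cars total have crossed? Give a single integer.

Answer: 5

Derivation:
Step 1 [NS]: N:car1-GO,E:wait,S:car4-GO,W:wait | queues: N=2 E=1 S=1 W=0
Step 2 [NS]: N:car2-GO,E:wait,S:car6-GO,W:wait | queues: N=1 E=1 S=0 W=0
Step 3 [EW]: N:wait,E:car3-GO,S:wait,W:empty | queues: N=1 E=0 S=0 W=0
Cars crossed by step 3: 5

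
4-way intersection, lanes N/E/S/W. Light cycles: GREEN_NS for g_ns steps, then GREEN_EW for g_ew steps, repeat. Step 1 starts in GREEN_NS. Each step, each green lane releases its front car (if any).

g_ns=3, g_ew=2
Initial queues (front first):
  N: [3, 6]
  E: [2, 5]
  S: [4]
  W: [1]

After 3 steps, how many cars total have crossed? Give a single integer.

Step 1 [NS]: N:car3-GO,E:wait,S:car4-GO,W:wait | queues: N=1 E=2 S=0 W=1
Step 2 [NS]: N:car6-GO,E:wait,S:empty,W:wait | queues: N=0 E=2 S=0 W=1
Step 3 [NS]: N:empty,E:wait,S:empty,W:wait | queues: N=0 E=2 S=0 W=1
Cars crossed by step 3: 3

Answer: 3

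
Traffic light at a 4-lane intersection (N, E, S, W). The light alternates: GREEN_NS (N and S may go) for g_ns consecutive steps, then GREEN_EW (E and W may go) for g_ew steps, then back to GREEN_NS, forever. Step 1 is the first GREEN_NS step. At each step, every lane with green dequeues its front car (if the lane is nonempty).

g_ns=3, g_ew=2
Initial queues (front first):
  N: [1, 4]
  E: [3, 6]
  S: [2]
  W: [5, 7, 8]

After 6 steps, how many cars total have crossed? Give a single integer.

Answer: 7

Derivation:
Step 1 [NS]: N:car1-GO,E:wait,S:car2-GO,W:wait | queues: N=1 E=2 S=0 W=3
Step 2 [NS]: N:car4-GO,E:wait,S:empty,W:wait | queues: N=0 E=2 S=0 W=3
Step 3 [NS]: N:empty,E:wait,S:empty,W:wait | queues: N=0 E=2 S=0 W=3
Step 4 [EW]: N:wait,E:car3-GO,S:wait,W:car5-GO | queues: N=0 E=1 S=0 W=2
Step 5 [EW]: N:wait,E:car6-GO,S:wait,W:car7-GO | queues: N=0 E=0 S=0 W=1
Step 6 [NS]: N:empty,E:wait,S:empty,W:wait | queues: N=0 E=0 S=0 W=1
Cars crossed by step 6: 7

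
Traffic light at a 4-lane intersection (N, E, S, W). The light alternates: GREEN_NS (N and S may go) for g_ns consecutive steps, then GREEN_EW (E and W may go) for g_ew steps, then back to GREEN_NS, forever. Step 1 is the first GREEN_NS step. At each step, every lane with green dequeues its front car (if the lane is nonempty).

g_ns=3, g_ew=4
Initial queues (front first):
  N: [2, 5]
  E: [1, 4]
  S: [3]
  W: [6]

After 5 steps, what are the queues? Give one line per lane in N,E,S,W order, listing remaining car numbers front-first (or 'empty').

Step 1 [NS]: N:car2-GO,E:wait,S:car3-GO,W:wait | queues: N=1 E=2 S=0 W=1
Step 2 [NS]: N:car5-GO,E:wait,S:empty,W:wait | queues: N=0 E=2 S=0 W=1
Step 3 [NS]: N:empty,E:wait,S:empty,W:wait | queues: N=0 E=2 S=0 W=1
Step 4 [EW]: N:wait,E:car1-GO,S:wait,W:car6-GO | queues: N=0 E=1 S=0 W=0
Step 5 [EW]: N:wait,E:car4-GO,S:wait,W:empty | queues: N=0 E=0 S=0 W=0

N: empty
E: empty
S: empty
W: empty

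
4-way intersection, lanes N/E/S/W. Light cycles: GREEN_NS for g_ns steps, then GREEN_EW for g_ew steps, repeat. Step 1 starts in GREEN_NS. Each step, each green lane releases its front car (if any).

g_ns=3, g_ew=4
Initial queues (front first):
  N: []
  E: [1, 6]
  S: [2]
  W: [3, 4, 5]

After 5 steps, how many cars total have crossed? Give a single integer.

Answer: 5

Derivation:
Step 1 [NS]: N:empty,E:wait,S:car2-GO,W:wait | queues: N=0 E=2 S=0 W=3
Step 2 [NS]: N:empty,E:wait,S:empty,W:wait | queues: N=0 E=2 S=0 W=3
Step 3 [NS]: N:empty,E:wait,S:empty,W:wait | queues: N=0 E=2 S=0 W=3
Step 4 [EW]: N:wait,E:car1-GO,S:wait,W:car3-GO | queues: N=0 E=1 S=0 W=2
Step 5 [EW]: N:wait,E:car6-GO,S:wait,W:car4-GO | queues: N=0 E=0 S=0 W=1
Cars crossed by step 5: 5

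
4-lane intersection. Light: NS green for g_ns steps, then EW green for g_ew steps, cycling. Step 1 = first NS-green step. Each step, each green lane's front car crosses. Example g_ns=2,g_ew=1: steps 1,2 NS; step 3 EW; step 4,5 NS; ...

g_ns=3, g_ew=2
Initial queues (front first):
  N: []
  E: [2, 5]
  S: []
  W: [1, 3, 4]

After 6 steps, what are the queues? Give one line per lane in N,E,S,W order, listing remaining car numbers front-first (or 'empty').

Step 1 [NS]: N:empty,E:wait,S:empty,W:wait | queues: N=0 E=2 S=0 W=3
Step 2 [NS]: N:empty,E:wait,S:empty,W:wait | queues: N=0 E=2 S=0 W=3
Step 3 [NS]: N:empty,E:wait,S:empty,W:wait | queues: N=0 E=2 S=0 W=3
Step 4 [EW]: N:wait,E:car2-GO,S:wait,W:car1-GO | queues: N=0 E=1 S=0 W=2
Step 5 [EW]: N:wait,E:car5-GO,S:wait,W:car3-GO | queues: N=0 E=0 S=0 W=1
Step 6 [NS]: N:empty,E:wait,S:empty,W:wait | queues: N=0 E=0 S=0 W=1

N: empty
E: empty
S: empty
W: 4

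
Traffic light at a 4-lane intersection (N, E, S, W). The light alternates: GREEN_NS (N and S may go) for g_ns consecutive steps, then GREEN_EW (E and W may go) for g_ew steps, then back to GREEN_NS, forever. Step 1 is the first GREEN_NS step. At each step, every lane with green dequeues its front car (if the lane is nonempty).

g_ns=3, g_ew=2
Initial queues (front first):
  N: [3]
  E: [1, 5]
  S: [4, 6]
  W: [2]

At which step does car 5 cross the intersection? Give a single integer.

Step 1 [NS]: N:car3-GO,E:wait,S:car4-GO,W:wait | queues: N=0 E=2 S=1 W=1
Step 2 [NS]: N:empty,E:wait,S:car6-GO,W:wait | queues: N=0 E=2 S=0 W=1
Step 3 [NS]: N:empty,E:wait,S:empty,W:wait | queues: N=0 E=2 S=0 W=1
Step 4 [EW]: N:wait,E:car1-GO,S:wait,W:car2-GO | queues: N=0 E=1 S=0 W=0
Step 5 [EW]: N:wait,E:car5-GO,S:wait,W:empty | queues: N=0 E=0 S=0 W=0
Car 5 crosses at step 5

5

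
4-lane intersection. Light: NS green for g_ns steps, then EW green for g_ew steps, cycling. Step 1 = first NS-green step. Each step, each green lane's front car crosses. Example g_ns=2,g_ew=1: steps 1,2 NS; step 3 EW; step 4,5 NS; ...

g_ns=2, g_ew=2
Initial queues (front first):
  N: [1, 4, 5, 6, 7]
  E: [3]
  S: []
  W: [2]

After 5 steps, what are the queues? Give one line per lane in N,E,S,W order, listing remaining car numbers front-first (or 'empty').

Step 1 [NS]: N:car1-GO,E:wait,S:empty,W:wait | queues: N=4 E=1 S=0 W=1
Step 2 [NS]: N:car4-GO,E:wait,S:empty,W:wait | queues: N=3 E=1 S=0 W=1
Step 3 [EW]: N:wait,E:car3-GO,S:wait,W:car2-GO | queues: N=3 E=0 S=0 W=0
Step 4 [EW]: N:wait,E:empty,S:wait,W:empty | queues: N=3 E=0 S=0 W=0
Step 5 [NS]: N:car5-GO,E:wait,S:empty,W:wait | queues: N=2 E=0 S=0 W=0

N: 6 7
E: empty
S: empty
W: empty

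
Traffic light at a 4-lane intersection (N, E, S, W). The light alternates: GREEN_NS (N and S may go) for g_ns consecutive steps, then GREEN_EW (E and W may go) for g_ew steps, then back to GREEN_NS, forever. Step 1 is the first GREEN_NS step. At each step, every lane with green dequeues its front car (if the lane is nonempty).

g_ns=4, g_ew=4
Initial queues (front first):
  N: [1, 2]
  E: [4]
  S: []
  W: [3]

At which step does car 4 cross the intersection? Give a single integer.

Step 1 [NS]: N:car1-GO,E:wait,S:empty,W:wait | queues: N=1 E=1 S=0 W=1
Step 2 [NS]: N:car2-GO,E:wait,S:empty,W:wait | queues: N=0 E=1 S=0 W=1
Step 3 [NS]: N:empty,E:wait,S:empty,W:wait | queues: N=0 E=1 S=0 W=1
Step 4 [NS]: N:empty,E:wait,S:empty,W:wait | queues: N=0 E=1 S=0 W=1
Step 5 [EW]: N:wait,E:car4-GO,S:wait,W:car3-GO | queues: N=0 E=0 S=0 W=0
Car 4 crosses at step 5

5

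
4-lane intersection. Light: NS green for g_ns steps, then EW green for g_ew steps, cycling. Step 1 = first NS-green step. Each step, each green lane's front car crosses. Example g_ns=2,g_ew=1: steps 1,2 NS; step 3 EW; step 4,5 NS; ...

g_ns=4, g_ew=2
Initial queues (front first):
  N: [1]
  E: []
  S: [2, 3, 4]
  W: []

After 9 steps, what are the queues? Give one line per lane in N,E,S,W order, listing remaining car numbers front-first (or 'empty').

Step 1 [NS]: N:car1-GO,E:wait,S:car2-GO,W:wait | queues: N=0 E=0 S=2 W=0
Step 2 [NS]: N:empty,E:wait,S:car3-GO,W:wait | queues: N=0 E=0 S=1 W=0
Step 3 [NS]: N:empty,E:wait,S:car4-GO,W:wait | queues: N=0 E=0 S=0 W=0

N: empty
E: empty
S: empty
W: empty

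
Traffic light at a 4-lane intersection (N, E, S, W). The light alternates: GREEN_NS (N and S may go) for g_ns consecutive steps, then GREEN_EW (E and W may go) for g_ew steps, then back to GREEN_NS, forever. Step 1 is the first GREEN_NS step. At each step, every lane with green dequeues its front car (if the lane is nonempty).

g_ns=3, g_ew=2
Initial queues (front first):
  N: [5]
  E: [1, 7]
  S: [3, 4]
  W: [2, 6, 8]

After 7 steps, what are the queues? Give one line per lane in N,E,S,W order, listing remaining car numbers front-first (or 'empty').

Step 1 [NS]: N:car5-GO,E:wait,S:car3-GO,W:wait | queues: N=0 E=2 S=1 W=3
Step 2 [NS]: N:empty,E:wait,S:car4-GO,W:wait | queues: N=0 E=2 S=0 W=3
Step 3 [NS]: N:empty,E:wait,S:empty,W:wait | queues: N=0 E=2 S=0 W=3
Step 4 [EW]: N:wait,E:car1-GO,S:wait,W:car2-GO | queues: N=0 E=1 S=0 W=2
Step 5 [EW]: N:wait,E:car7-GO,S:wait,W:car6-GO | queues: N=0 E=0 S=0 W=1
Step 6 [NS]: N:empty,E:wait,S:empty,W:wait | queues: N=0 E=0 S=0 W=1
Step 7 [NS]: N:empty,E:wait,S:empty,W:wait | queues: N=0 E=0 S=0 W=1

N: empty
E: empty
S: empty
W: 8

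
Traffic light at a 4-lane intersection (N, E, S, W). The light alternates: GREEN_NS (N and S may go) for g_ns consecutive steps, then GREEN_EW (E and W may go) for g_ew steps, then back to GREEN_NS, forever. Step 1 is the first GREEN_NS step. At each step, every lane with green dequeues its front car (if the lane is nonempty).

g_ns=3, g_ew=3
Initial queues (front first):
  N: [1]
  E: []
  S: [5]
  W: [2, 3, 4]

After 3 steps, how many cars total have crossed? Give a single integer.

Answer: 2

Derivation:
Step 1 [NS]: N:car1-GO,E:wait,S:car5-GO,W:wait | queues: N=0 E=0 S=0 W=3
Step 2 [NS]: N:empty,E:wait,S:empty,W:wait | queues: N=0 E=0 S=0 W=3
Step 3 [NS]: N:empty,E:wait,S:empty,W:wait | queues: N=0 E=0 S=0 W=3
Cars crossed by step 3: 2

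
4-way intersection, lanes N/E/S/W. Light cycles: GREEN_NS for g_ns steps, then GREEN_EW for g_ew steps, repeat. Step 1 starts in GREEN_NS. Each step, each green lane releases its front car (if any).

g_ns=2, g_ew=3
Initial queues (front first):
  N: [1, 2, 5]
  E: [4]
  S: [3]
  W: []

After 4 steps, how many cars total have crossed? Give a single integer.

Answer: 4

Derivation:
Step 1 [NS]: N:car1-GO,E:wait,S:car3-GO,W:wait | queues: N=2 E=1 S=0 W=0
Step 2 [NS]: N:car2-GO,E:wait,S:empty,W:wait | queues: N=1 E=1 S=0 W=0
Step 3 [EW]: N:wait,E:car4-GO,S:wait,W:empty | queues: N=1 E=0 S=0 W=0
Step 4 [EW]: N:wait,E:empty,S:wait,W:empty | queues: N=1 E=0 S=0 W=0
Cars crossed by step 4: 4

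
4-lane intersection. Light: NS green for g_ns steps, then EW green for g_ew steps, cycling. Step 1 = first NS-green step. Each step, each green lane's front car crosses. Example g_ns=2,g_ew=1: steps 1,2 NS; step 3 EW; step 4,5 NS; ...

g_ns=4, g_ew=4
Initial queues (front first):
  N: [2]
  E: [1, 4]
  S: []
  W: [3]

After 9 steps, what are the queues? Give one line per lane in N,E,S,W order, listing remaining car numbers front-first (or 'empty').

Step 1 [NS]: N:car2-GO,E:wait,S:empty,W:wait | queues: N=0 E=2 S=0 W=1
Step 2 [NS]: N:empty,E:wait,S:empty,W:wait | queues: N=0 E=2 S=0 W=1
Step 3 [NS]: N:empty,E:wait,S:empty,W:wait | queues: N=0 E=2 S=0 W=1
Step 4 [NS]: N:empty,E:wait,S:empty,W:wait | queues: N=0 E=2 S=0 W=1
Step 5 [EW]: N:wait,E:car1-GO,S:wait,W:car3-GO | queues: N=0 E=1 S=0 W=0
Step 6 [EW]: N:wait,E:car4-GO,S:wait,W:empty | queues: N=0 E=0 S=0 W=0

N: empty
E: empty
S: empty
W: empty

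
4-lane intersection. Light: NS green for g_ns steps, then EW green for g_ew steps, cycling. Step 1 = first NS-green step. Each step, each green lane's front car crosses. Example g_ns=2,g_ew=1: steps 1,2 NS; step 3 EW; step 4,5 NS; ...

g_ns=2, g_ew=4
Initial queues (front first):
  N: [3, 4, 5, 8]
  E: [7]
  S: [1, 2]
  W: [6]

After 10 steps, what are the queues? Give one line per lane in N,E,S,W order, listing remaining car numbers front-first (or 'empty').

Step 1 [NS]: N:car3-GO,E:wait,S:car1-GO,W:wait | queues: N=3 E=1 S=1 W=1
Step 2 [NS]: N:car4-GO,E:wait,S:car2-GO,W:wait | queues: N=2 E=1 S=0 W=1
Step 3 [EW]: N:wait,E:car7-GO,S:wait,W:car6-GO | queues: N=2 E=0 S=0 W=0
Step 4 [EW]: N:wait,E:empty,S:wait,W:empty | queues: N=2 E=0 S=0 W=0
Step 5 [EW]: N:wait,E:empty,S:wait,W:empty | queues: N=2 E=0 S=0 W=0
Step 6 [EW]: N:wait,E:empty,S:wait,W:empty | queues: N=2 E=0 S=0 W=0
Step 7 [NS]: N:car5-GO,E:wait,S:empty,W:wait | queues: N=1 E=0 S=0 W=0
Step 8 [NS]: N:car8-GO,E:wait,S:empty,W:wait | queues: N=0 E=0 S=0 W=0

N: empty
E: empty
S: empty
W: empty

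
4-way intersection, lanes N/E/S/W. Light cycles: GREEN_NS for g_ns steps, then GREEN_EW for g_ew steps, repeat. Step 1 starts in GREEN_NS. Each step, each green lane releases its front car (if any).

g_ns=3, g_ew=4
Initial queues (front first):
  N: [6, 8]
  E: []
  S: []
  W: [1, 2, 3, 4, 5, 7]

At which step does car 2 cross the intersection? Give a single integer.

Step 1 [NS]: N:car6-GO,E:wait,S:empty,W:wait | queues: N=1 E=0 S=0 W=6
Step 2 [NS]: N:car8-GO,E:wait,S:empty,W:wait | queues: N=0 E=0 S=0 W=6
Step 3 [NS]: N:empty,E:wait,S:empty,W:wait | queues: N=0 E=0 S=0 W=6
Step 4 [EW]: N:wait,E:empty,S:wait,W:car1-GO | queues: N=0 E=0 S=0 W=5
Step 5 [EW]: N:wait,E:empty,S:wait,W:car2-GO | queues: N=0 E=0 S=0 W=4
Step 6 [EW]: N:wait,E:empty,S:wait,W:car3-GO | queues: N=0 E=0 S=0 W=3
Step 7 [EW]: N:wait,E:empty,S:wait,W:car4-GO | queues: N=0 E=0 S=0 W=2
Step 8 [NS]: N:empty,E:wait,S:empty,W:wait | queues: N=0 E=0 S=0 W=2
Step 9 [NS]: N:empty,E:wait,S:empty,W:wait | queues: N=0 E=0 S=0 W=2
Step 10 [NS]: N:empty,E:wait,S:empty,W:wait | queues: N=0 E=0 S=0 W=2
Step 11 [EW]: N:wait,E:empty,S:wait,W:car5-GO | queues: N=0 E=0 S=0 W=1
Step 12 [EW]: N:wait,E:empty,S:wait,W:car7-GO | queues: N=0 E=0 S=0 W=0
Car 2 crosses at step 5

5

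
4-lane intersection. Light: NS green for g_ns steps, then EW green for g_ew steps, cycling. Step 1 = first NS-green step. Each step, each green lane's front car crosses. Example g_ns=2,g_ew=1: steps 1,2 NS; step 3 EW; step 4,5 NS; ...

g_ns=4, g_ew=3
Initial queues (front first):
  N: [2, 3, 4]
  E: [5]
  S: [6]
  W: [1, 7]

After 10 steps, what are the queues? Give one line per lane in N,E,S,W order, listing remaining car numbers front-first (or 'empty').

Step 1 [NS]: N:car2-GO,E:wait,S:car6-GO,W:wait | queues: N=2 E=1 S=0 W=2
Step 2 [NS]: N:car3-GO,E:wait,S:empty,W:wait | queues: N=1 E=1 S=0 W=2
Step 3 [NS]: N:car4-GO,E:wait,S:empty,W:wait | queues: N=0 E=1 S=0 W=2
Step 4 [NS]: N:empty,E:wait,S:empty,W:wait | queues: N=0 E=1 S=0 W=2
Step 5 [EW]: N:wait,E:car5-GO,S:wait,W:car1-GO | queues: N=0 E=0 S=0 W=1
Step 6 [EW]: N:wait,E:empty,S:wait,W:car7-GO | queues: N=0 E=0 S=0 W=0

N: empty
E: empty
S: empty
W: empty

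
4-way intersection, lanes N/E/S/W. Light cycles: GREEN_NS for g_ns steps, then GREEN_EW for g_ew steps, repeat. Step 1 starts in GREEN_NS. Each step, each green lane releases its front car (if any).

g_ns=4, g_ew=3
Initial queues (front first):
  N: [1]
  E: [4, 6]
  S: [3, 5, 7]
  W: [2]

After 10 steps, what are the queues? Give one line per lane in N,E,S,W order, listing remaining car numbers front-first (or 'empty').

Step 1 [NS]: N:car1-GO,E:wait,S:car3-GO,W:wait | queues: N=0 E=2 S=2 W=1
Step 2 [NS]: N:empty,E:wait,S:car5-GO,W:wait | queues: N=0 E=2 S=1 W=1
Step 3 [NS]: N:empty,E:wait,S:car7-GO,W:wait | queues: N=0 E=2 S=0 W=1
Step 4 [NS]: N:empty,E:wait,S:empty,W:wait | queues: N=0 E=2 S=0 W=1
Step 5 [EW]: N:wait,E:car4-GO,S:wait,W:car2-GO | queues: N=0 E=1 S=0 W=0
Step 6 [EW]: N:wait,E:car6-GO,S:wait,W:empty | queues: N=0 E=0 S=0 W=0

N: empty
E: empty
S: empty
W: empty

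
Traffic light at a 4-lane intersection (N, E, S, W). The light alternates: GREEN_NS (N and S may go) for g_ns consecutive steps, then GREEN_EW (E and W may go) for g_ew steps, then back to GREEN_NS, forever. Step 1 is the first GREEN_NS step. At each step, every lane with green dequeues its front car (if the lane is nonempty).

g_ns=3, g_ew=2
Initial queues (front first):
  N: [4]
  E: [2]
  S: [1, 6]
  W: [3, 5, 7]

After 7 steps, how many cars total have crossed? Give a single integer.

Answer: 6

Derivation:
Step 1 [NS]: N:car4-GO,E:wait,S:car1-GO,W:wait | queues: N=0 E=1 S=1 W=3
Step 2 [NS]: N:empty,E:wait,S:car6-GO,W:wait | queues: N=0 E=1 S=0 W=3
Step 3 [NS]: N:empty,E:wait,S:empty,W:wait | queues: N=0 E=1 S=0 W=3
Step 4 [EW]: N:wait,E:car2-GO,S:wait,W:car3-GO | queues: N=0 E=0 S=0 W=2
Step 5 [EW]: N:wait,E:empty,S:wait,W:car5-GO | queues: N=0 E=0 S=0 W=1
Step 6 [NS]: N:empty,E:wait,S:empty,W:wait | queues: N=0 E=0 S=0 W=1
Step 7 [NS]: N:empty,E:wait,S:empty,W:wait | queues: N=0 E=0 S=0 W=1
Cars crossed by step 7: 6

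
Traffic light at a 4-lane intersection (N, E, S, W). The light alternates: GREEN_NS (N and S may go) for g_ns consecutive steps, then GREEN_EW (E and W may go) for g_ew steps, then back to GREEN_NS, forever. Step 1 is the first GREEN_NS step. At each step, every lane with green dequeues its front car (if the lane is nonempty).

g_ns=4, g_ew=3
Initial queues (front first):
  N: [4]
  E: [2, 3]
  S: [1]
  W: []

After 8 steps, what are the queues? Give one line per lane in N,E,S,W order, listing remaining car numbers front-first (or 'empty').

Step 1 [NS]: N:car4-GO,E:wait,S:car1-GO,W:wait | queues: N=0 E=2 S=0 W=0
Step 2 [NS]: N:empty,E:wait,S:empty,W:wait | queues: N=0 E=2 S=0 W=0
Step 3 [NS]: N:empty,E:wait,S:empty,W:wait | queues: N=0 E=2 S=0 W=0
Step 4 [NS]: N:empty,E:wait,S:empty,W:wait | queues: N=0 E=2 S=0 W=0
Step 5 [EW]: N:wait,E:car2-GO,S:wait,W:empty | queues: N=0 E=1 S=0 W=0
Step 6 [EW]: N:wait,E:car3-GO,S:wait,W:empty | queues: N=0 E=0 S=0 W=0

N: empty
E: empty
S: empty
W: empty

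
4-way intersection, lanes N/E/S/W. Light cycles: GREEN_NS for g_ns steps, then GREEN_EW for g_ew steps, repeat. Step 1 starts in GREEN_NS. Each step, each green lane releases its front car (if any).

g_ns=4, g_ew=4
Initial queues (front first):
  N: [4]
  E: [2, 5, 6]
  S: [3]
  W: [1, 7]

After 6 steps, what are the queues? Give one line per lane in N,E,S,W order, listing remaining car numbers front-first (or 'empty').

Step 1 [NS]: N:car4-GO,E:wait,S:car3-GO,W:wait | queues: N=0 E=3 S=0 W=2
Step 2 [NS]: N:empty,E:wait,S:empty,W:wait | queues: N=0 E=3 S=0 W=2
Step 3 [NS]: N:empty,E:wait,S:empty,W:wait | queues: N=0 E=3 S=0 W=2
Step 4 [NS]: N:empty,E:wait,S:empty,W:wait | queues: N=0 E=3 S=0 W=2
Step 5 [EW]: N:wait,E:car2-GO,S:wait,W:car1-GO | queues: N=0 E=2 S=0 W=1
Step 6 [EW]: N:wait,E:car5-GO,S:wait,W:car7-GO | queues: N=0 E=1 S=0 W=0

N: empty
E: 6
S: empty
W: empty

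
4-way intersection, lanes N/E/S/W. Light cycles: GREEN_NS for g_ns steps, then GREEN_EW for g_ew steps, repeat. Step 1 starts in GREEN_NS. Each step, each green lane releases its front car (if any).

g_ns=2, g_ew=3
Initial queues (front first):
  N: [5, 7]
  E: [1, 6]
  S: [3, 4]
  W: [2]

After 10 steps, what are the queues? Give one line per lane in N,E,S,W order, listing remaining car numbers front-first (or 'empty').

Step 1 [NS]: N:car5-GO,E:wait,S:car3-GO,W:wait | queues: N=1 E=2 S=1 W=1
Step 2 [NS]: N:car7-GO,E:wait,S:car4-GO,W:wait | queues: N=0 E=2 S=0 W=1
Step 3 [EW]: N:wait,E:car1-GO,S:wait,W:car2-GO | queues: N=0 E=1 S=0 W=0
Step 4 [EW]: N:wait,E:car6-GO,S:wait,W:empty | queues: N=0 E=0 S=0 W=0

N: empty
E: empty
S: empty
W: empty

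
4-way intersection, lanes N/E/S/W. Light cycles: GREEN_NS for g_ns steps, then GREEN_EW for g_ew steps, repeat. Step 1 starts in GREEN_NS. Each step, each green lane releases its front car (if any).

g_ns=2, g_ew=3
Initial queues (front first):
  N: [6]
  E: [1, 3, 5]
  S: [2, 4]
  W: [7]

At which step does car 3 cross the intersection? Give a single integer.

Step 1 [NS]: N:car6-GO,E:wait,S:car2-GO,W:wait | queues: N=0 E=3 S=1 W=1
Step 2 [NS]: N:empty,E:wait,S:car4-GO,W:wait | queues: N=0 E=3 S=0 W=1
Step 3 [EW]: N:wait,E:car1-GO,S:wait,W:car7-GO | queues: N=0 E=2 S=0 W=0
Step 4 [EW]: N:wait,E:car3-GO,S:wait,W:empty | queues: N=0 E=1 S=0 W=0
Step 5 [EW]: N:wait,E:car5-GO,S:wait,W:empty | queues: N=0 E=0 S=0 W=0
Car 3 crosses at step 4

4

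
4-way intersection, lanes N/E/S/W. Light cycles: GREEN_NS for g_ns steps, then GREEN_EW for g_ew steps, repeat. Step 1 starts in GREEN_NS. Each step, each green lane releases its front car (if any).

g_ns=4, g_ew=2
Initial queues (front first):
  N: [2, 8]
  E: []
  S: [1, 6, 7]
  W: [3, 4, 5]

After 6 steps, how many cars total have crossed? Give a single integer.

Answer: 7

Derivation:
Step 1 [NS]: N:car2-GO,E:wait,S:car1-GO,W:wait | queues: N=1 E=0 S=2 W=3
Step 2 [NS]: N:car8-GO,E:wait,S:car6-GO,W:wait | queues: N=0 E=0 S=1 W=3
Step 3 [NS]: N:empty,E:wait,S:car7-GO,W:wait | queues: N=0 E=0 S=0 W=3
Step 4 [NS]: N:empty,E:wait,S:empty,W:wait | queues: N=0 E=0 S=0 W=3
Step 5 [EW]: N:wait,E:empty,S:wait,W:car3-GO | queues: N=0 E=0 S=0 W=2
Step 6 [EW]: N:wait,E:empty,S:wait,W:car4-GO | queues: N=0 E=0 S=0 W=1
Cars crossed by step 6: 7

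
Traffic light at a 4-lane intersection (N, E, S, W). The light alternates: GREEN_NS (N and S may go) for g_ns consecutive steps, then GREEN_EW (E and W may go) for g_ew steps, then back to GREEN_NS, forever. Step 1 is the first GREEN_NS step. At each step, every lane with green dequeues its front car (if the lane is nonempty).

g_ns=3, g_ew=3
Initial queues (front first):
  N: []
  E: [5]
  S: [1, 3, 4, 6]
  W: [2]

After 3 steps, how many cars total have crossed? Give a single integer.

Step 1 [NS]: N:empty,E:wait,S:car1-GO,W:wait | queues: N=0 E=1 S=3 W=1
Step 2 [NS]: N:empty,E:wait,S:car3-GO,W:wait | queues: N=0 E=1 S=2 W=1
Step 3 [NS]: N:empty,E:wait,S:car4-GO,W:wait | queues: N=0 E=1 S=1 W=1
Cars crossed by step 3: 3

Answer: 3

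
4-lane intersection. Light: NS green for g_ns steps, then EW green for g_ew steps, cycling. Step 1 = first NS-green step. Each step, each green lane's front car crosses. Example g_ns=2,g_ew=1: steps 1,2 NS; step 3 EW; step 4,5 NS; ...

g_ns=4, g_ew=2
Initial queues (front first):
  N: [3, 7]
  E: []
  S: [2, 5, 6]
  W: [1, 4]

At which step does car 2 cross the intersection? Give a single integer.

Step 1 [NS]: N:car3-GO,E:wait,S:car2-GO,W:wait | queues: N=1 E=0 S=2 W=2
Step 2 [NS]: N:car7-GO,E:wait,S:car5-GO,W:wait | queues: N=0 E=0 S=1 W=2
Step 3 [NS]: N:empty,E:wait,S:car6-GO,W:wait | queues: N=0 E=0 S=0 W=2
Step 4 [NS]: N:empty,E:wait,S:empty,W:wait | queues: N=0 E=0 S=0 W=2
Step 5 [EW]: N:wait,E:empty,S:wait,W:car1-GO | queues: N=0 E=0 S=0 W=1
Step 6 [EW]: N:wait,E:empty,S:wait,W:car4-GO | queues: N=0 E=0 S=0 W=0
Car 2 crosses at step 1

1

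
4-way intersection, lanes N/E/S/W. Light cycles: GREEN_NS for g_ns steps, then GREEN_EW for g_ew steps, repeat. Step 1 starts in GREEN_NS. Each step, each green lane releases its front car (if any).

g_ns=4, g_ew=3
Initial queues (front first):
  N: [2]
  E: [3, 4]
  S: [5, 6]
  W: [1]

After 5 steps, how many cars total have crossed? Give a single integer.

Step 1 [NS]: N:car2-GO,E:wait,S:car5-GO,W:wait | queues: N=0 E=2 S=1 W=1
Step 2 [NS]: N:empty,E:wait,S:car6-GO,W:wait | queues: N=0 E=2 S=0 W=1
Step 3 [NS]: N:empty,E:wait,S:empty,W:wait | queues: N=0 E=2 S=0 W=1
Step 4 [NS]: N:empty,E:wait,S:empty,W:wait | queues: N=0 E=2 S=0 W=1
Step 5 [EW]: N:wait,E:car3-GO,S:wait,W:car1-GO | queues: N=0 E=1 S=0 W=0
Cars crossed by step 5: 5

Answer: 5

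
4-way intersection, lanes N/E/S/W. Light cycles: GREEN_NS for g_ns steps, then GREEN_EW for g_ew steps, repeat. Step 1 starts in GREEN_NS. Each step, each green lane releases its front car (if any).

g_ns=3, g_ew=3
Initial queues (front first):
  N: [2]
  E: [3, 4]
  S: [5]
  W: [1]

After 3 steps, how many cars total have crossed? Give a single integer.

Step 1 [NS]: N:car2-GO,E:wait,S:car5-GO,W:wait | queues: N=0 E=2 S=0 W=1
Step 2 [NS]: N:empty,E:wait,S:empty,W:wait | queues: N=0 E=2 S=0 W=1
Step 3 [NS]: N:empty,E:wait,S:empty,W:wait | queues: N=0 E=2 S=0 W=1
Cars crossed by step 3: 2

Answer: 2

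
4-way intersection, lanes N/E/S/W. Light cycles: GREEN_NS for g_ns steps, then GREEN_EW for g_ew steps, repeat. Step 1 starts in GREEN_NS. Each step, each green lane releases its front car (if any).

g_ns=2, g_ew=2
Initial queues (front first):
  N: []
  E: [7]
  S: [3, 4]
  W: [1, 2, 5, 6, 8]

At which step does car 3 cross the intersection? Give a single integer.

Step 1 [NS]: N:empty,E:wait,S:car3-GO,W:wait | queues: N=0 E=1 S=1 W=5
Step 2 [NS]: N:empty,E:wait,S:car4-GO,W:wait | queues: N=0 E=1 S=0 W=5
Step 3 [EW]: N:wait,E:car7-GO,S:wait,W:car1-GO | queues: N=0 E=0 S=0 W=4
Step 4 [EW]: N:wait,E:empty,S:wait,W:car2-GO | queues: N=0 E=0 S=0 W=3
Step 5 [NS]: N:empty,E:wait,S:empty,W:wait | queues: N=0 E=0 S=0 W=3
Step 6 [NS]: N:empty,E:wait,S:empty,W:wait | queues: N=0 E=0 S=0 W=3
Step 7 [EW]: N:wait,E:empty,S:wait,W:car5-GO | queues: N=0 E=0 S=0 W=2
Step 8 [EW]: N:wait,E:empty,S:wait,W:car6-GO | queues: N=0 E=0 S=0 W=1
Step 9 [NS]: N:empty,E:wait,S:empty,W:wait | queues: N=0 E=0 S=0 W=1
Step 10 [NS]: N:empty,E:wait,S:empty,W:wait | queues: N=0 E=0 S=0 W=1
Step 11 [EW]: N:wait,E:empty,S:wait,W:car8-GO | queues: N=0 E=0 S=0 W=0
Car 3 crosses at step 1

1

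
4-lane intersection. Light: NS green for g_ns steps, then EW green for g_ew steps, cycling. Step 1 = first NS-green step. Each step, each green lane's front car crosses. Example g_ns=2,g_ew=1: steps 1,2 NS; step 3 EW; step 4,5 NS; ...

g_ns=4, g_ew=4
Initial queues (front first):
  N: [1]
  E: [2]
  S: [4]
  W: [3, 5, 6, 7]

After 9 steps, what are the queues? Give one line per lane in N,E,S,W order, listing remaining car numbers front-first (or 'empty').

Step 1 [NS]: N:car1-GO,E:wait,S:car4-GO,W:wait | queues: N=0 E=1 S=0 W=4
Step 2 [NS]: N:empty,E:wait,S:empty,W:wait | queues: N=0 E=1 S=0 W=4
Step 3 [NS]: N:empty,E:wait,S:empty,W:wait | queues: N=0 E=1 S=0 W=4
Step 4 [NS]: N:empty,E:wait,S:empty,W:wait | queues: N=0 E=1 S=0 W=4
Step 5 [EW]: N:wait,E:car2-GO,S:wait,W:car3-GO | queues: N=0 E=0 S=0 W=3
Step 6 [EW]: N:wait,E:empty,S:wait,W:car5-GO | queues: N=0 E=0 S=0 W=2
Step 7 [EW]: N:wait,E:empty,S:wait,W:car6-GO | queues: N=0 E=0 S=0 W=1
Step 8 [EW]: N:wait,E:empty,S:wait,W:car7-GO | queues: N=0 E=0 S=0 W=0

N: empty
E: empty
S: empty
W: empty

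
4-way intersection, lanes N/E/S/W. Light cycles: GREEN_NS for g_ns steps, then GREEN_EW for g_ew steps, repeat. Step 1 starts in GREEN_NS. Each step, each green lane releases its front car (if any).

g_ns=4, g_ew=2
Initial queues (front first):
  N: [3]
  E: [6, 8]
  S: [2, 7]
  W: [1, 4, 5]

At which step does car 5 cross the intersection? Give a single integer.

Step 1 [NS]: N:car3-GO,E:wait,S:car2-GO,W:wait | queues: N=0 E=2 S=1 W=3
Step 2 [NS]: N:empty,E:wait,S:car7-GO,W:wait | queues: N=0 E=2 S=0 W=3
Step 3 [NS]: N:empty,E:wait,S:empty,W:wait | queues: N=0 E=2 S=0 W=3
Step 4 [NS]: N:empty,E:wait,S:empty,W:wait | queues: N=0 E=2 S=0 W=3
Step 5 [EW]: N:wait,E:car6-GO,S:wait,W:car1-GO | queues: N=0 E=1 S=0 W=2
Step 6 [EW]: N:wait,E:car8-GO,S:wait,W:car4-GO | queues: N=0 E=0 S=0 W=1
Step 7 [NS]: N:empty,E:wait,S:empty,W:wait | queues: N=0 E=0 S=0 W=1
Step 8 [NS]: N:empty,E:wait,S:empty,W:wait | queues: N=0 E=0 S=0 W=1
Step 9 [NS]: N:empty,E:wait,S:empty,W:wait | queues: N=0 E=0 S=0 W=1
Step 10 [NS]: N:empty,E:wait,S:empty,W:wait | queues: N=0 E=0 S=0 W=1
Step 11 [EW]: N:wait,E:empty,S:wait,W:car5-GO | queues: N=0 E=0 S=0 W=0
Car 5 crosses at step 11

11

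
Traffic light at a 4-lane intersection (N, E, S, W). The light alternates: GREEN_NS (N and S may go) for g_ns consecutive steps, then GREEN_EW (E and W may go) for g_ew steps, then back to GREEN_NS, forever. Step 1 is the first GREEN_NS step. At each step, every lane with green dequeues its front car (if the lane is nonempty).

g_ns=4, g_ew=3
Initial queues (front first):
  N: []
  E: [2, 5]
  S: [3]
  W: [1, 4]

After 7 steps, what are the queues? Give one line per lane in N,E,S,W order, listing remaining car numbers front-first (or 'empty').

Step 1 [NS]: N:empty,E:wait,S:car3-GO,W:wait | queues: N=0 E=2 S=0 W=2
Step 2 [NS]: N:empty,E:wait,S:empty,W:wait | queues: N=0 E=2 S=0 W=2
Step 3 [NS]: N:empty,E:wait,S:empty,W:wait | queues: N=0 E=2 S=0 W=2
Step 4 [NS]: N:empty,E:wait,S:empty,W:wait | queues: N=0 E=2 S=0 W=2
Step 5 [EW]: N:wait,E:car2-GO,S:wait,W:car1-GO | queues: N=0 E=1 S=0 W=1
Step 6 [EW]: N:wait,E:car5-GO,S:wait,W:car4-GO | queues: N=0 E=0 S=0 W=0

N: empty
E: empty
S: empty
W: empty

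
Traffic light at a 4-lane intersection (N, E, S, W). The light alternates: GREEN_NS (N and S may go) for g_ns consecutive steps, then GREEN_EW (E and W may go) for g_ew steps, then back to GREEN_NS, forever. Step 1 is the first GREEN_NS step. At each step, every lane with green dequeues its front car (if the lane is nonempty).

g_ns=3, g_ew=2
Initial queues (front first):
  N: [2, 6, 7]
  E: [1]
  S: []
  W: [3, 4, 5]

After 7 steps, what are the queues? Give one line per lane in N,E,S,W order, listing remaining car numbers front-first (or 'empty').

Step 1 [NS]: N:car2-GO,E:wait,S:empty,W:wait | queues: N=2 E=1 S=0 W=3
Step 2 [NS]: N:car6-GO,E:wait,S:empty,W:wait | queues: N=1 E=1 S=0 W=3
Step 3 [NS]: N:car7-GO,E:wait,S:empty,W:wait | queues: N=0 E=1 S=0 W=3
Step 4 [EW]: N:wait,E:car1-GO,S:wait,W:car3-GO | queues: N=0 E=0 S=0 W=2
Step 5 [EW]: N:wait,E:empty,S:wait,W:car4-GO | queues: N=0 E=0 S=0 W=1
Step 6 [NS]: N:empty,E:wait,S:empty,W:wait | queues: N=0 E=0 S=0 W=1
Step 7 [NS]: N:empty,E:wait,S:empty,W:wait | queues: N=0 E=0 S=0 W=1

N: empty
E: empty
S: empty
W: 5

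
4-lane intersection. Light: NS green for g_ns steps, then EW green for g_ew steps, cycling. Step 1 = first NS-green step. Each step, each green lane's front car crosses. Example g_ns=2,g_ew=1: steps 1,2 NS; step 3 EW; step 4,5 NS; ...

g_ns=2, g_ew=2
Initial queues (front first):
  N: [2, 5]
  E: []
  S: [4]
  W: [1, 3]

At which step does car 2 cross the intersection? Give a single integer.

Step 1 [NS]: N:car2-GO,E:wait,S:car4-GO,W:wait | queues: N=1 E=0 S=0 W=2
Step 2 [NS]: N:car5-GO,E:wait,S:empty,W:wait | queues: N=0 E=0 S=0 W=2
Step 3 [EW]: N:wait,E:empty,S:wait,W:car1-GO | queues: N=0 E=0 S=0 W=1
Step 4 [EW]: N:wait,E:empty,S:wait,W:car3-GO | queues: N=0 E=0 S=0 W=0
Car 2 crosses at step 1

1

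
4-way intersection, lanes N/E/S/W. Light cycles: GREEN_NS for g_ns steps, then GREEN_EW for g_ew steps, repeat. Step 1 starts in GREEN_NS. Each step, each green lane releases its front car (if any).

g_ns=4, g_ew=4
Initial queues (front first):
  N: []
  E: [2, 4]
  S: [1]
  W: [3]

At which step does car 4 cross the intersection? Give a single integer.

Step 1 [NS]: N:empty,E:wait,S:car1-GO,W:wait | queues: N=0 E=2 S=0 W=1
Step 2 [NS]: N:empty,E:wait,S:empty,W:wait | queues: N=0 E=2 S=0 W=1
Step 3 [NS]: N:empty,E:wait,S:empty,W:wait | queues: N=0 E=2 S=0 W=1
Step 4 [NS]: N:empty,E:wait,S:empty,W:wait | queues: N=0 E=2 S=0 W=1
Step 5 [EW]: N:wait,E:car2-GO,S:wait,W:car3-GO | queues: N=0 E=1 S=0 W=0
Step 6 [EW]: N:wait,E:car4-GO,S:wait,W:empty | queues: N=0 E=0 S=0 W=0
Car 4 crosses at step 6

6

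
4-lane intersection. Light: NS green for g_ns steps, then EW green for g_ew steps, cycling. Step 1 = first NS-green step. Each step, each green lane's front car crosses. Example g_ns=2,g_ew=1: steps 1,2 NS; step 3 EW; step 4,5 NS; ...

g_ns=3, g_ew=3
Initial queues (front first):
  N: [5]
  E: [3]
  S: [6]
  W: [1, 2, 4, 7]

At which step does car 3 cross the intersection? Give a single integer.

Step 1 [NS]: N:car5-GO,E:wait,S:car6-GO,W:wait | queues: N=0 E=1 S=0 W=4
Step 2 [NS]: N:empty,E:wait,S:empty,W:wait | queues: N=0 E=1 S=0 W=4
Step 3 [NS]: N:empty,E:wait,S:empty,W:wait | queues: N=0 E=1 S=0 W=4
Step 4 [EW]: N:wait,E:car3-GO,S:wait,W:car1-GO | queues: N=0 E=0 S=0 W=3
Step 5 [EW]: N:wait,E:empty,S:wait,W:car2-GO | queues: N=0 E=0 S=0 W=2
Step 6 [EW]: N:wait,E:empty,S:wait,W:car4-GO | queues: N=0 E=0 S=0 W=1
Step 7 [NS]: N:empty,E:wait,S:empty,W:wait | queues: N=0 E=0 S=0 W=1
Step 8 [NS]: N:empty,E:wait,S:empty,W:wait | queues: N=0 E=0 S=0 W=1
Step 9 [NS]: N:empty,E:wait,S:empty,W:wait | queues: N=0 E=0 S=0 W=1
Step 10 [EW]: N:wait,E:empty,S:wait,W:car7-GO | queues: N=0 E=0 S=0 W=0
Car 3 crosses at step 4

4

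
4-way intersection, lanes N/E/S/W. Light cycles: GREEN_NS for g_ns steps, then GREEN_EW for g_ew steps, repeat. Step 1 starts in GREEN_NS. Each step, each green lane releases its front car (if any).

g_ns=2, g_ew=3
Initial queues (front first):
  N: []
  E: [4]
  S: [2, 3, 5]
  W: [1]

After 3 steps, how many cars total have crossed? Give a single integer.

Answer: 4

Derivation:
Step 1 [NS]: N:empty,E:wait,S:car2-GO,W:wait | queues: N=0 E=1 S=2 W=1
Step 2 [NS]: N:empty,E:wait,S:car3-GO,W:wait | queues: N=0 E=1 S=1 W=1
Step 3 [EW]: N:wait,E:car4-GO,S:wait,W:car1-GO | queues: N=0 E=0 S=1 W=0
Cars crossed by step 3: 4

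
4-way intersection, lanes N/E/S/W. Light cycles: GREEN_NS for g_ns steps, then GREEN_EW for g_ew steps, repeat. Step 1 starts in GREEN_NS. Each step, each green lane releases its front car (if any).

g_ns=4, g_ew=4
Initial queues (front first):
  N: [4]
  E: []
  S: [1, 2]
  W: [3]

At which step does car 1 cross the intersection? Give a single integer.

Step 1 [NS]: N:car4-GO,E:wait,S:car1-GO,W:wait | queues: N=0 E=0 S=1 W=1
Step 2 [NS]: N:empty,E:wait,S:car2-GO,W:wait | queues: N=0 E=0 S=0 W=1
Step 3 [NS]: N:empty,E:wait,S:empty,W:wait | queues: N=0 E=0 S=0 W=1
Step 4 [NS]: N:empty,E:wait,S:empty,W:wait | queues: N=0 E=0 S=0 W=1
Step 5 [EW]: N:wait,E:empty,S:wait,W:car3-GO | queues: N=0 E=0 S=0 W=0
Car 1 crosses at step 1

1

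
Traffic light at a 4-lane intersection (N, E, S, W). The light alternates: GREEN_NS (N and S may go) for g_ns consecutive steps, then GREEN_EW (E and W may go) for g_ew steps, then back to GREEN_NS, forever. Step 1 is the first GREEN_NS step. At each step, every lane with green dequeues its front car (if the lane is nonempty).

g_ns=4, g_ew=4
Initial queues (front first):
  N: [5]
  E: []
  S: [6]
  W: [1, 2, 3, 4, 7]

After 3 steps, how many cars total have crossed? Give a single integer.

Step 1 [NS]: N:car5-GO,E:wait,S:car6-GO,W:wait | queues: N=0 E=0 S=0 W=5
Step 2 [NS]: N:empty,E:wait,S:empty,W:wait | queues: N=0 E=0 S=0 W=5
Step 3 [NS]: N:empty,E:wait,S:empty,W:wait | queues: N=0 E=0 S=0 W=5
Cars crossed by step 3: 2

Answer: 2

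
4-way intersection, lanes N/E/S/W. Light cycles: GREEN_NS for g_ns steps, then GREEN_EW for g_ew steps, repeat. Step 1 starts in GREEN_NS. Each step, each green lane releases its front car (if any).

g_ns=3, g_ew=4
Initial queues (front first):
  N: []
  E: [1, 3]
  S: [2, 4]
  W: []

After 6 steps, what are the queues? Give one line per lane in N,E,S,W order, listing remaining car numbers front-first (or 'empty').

Step 1 [NS]: N:empty,E:wait,S:car2-GO,W:wait | queues: N=0 E=2 S=1 W=0
Step 2 [NS]: N:empty,E:wait,S:car4-GO,W:wait | queues: N=0 E=2 S=0 W=0
Step 3 [NS]: N:empty,E:wait,S:empty,W:wait | queues: N=0 E=2 S=0 W=0
Step 4 [EW]: N:wait,E:car1-GO,S:wait,W:empty | queues: N=0 E=1 S=0 W=0
Step 5 [EW]: N:wait,E:car3-GO,S:wait,W:empty | queues: N=0 E=0 S=0 W=0

N: empty
E: empty
S: empty
W: empty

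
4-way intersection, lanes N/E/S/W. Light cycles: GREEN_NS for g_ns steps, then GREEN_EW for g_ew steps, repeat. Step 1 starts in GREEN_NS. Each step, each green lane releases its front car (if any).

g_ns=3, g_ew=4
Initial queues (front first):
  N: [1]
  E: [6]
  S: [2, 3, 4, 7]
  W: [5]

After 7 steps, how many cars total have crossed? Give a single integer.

Answer: 6

Derivation:
Step 1 [NS]: N:car1-GO,E:wait,S:car2-GO,W:wait | queues: N=0 E=1 S=3 W=1
Step 2 [NS]: N:empty,E:wait,S:car3-GO,W:wait | queues: N=0 E=1 S=2 W=1
Step 3 [NS]: N:empty,E:wait,S:car4-GO,W:wait | queues: N=0 E=1 S=1 W=1
Step 4 [EW]: N:wait,E:car6-GO,S:wait,W:car5-GO | queues: N=0 E=0 S=1 W=0
Step 5 [EW]: N:wait,E:empty,S:wait,W:empty | queues: N=0 E=0 S=1 W=0
Step 6 [EW]: N:wait,E:empty,S:wait,W:empty | queues: N=0 E=0 S=1 W=0
Step 7 [EW]: N:wait,E:empty,S:wait,W:empty | queues: N=0 E=0 S=1 W=0
Cars crossed by step 7: 6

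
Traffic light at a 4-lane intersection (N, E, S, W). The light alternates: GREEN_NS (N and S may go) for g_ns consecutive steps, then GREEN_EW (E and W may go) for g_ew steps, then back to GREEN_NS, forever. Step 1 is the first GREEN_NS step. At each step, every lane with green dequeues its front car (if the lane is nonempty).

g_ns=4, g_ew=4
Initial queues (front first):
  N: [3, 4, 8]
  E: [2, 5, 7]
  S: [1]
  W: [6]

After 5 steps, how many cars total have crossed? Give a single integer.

Answer: 6

Derivation:
Step 1 [NS]: N:car3-GO,E:wait,S:car1-GO,W:wait | queues: N=2 E=3 S=0 W=1
Step 2 [NS]: N:car4-GO,E:wait,S:empty,W:wait | queues: N=1 E=3 S=0 W=1
Step 3 [NS]: N:car8-GO,E:wait,S:empty,W:wait | queues: N=0 E=3 S=0 W=1
Step 4 [NS]: N:empty,E:wait,S:empty,W:wait | queues: N=0 E=3 S=0 W=1
Step 5 [EW]: N:wait,E:car2-GO,S:wait,W:car6-GO | queues: N=0 E=2 S=0 W=0
Cars crossed by step 5: 6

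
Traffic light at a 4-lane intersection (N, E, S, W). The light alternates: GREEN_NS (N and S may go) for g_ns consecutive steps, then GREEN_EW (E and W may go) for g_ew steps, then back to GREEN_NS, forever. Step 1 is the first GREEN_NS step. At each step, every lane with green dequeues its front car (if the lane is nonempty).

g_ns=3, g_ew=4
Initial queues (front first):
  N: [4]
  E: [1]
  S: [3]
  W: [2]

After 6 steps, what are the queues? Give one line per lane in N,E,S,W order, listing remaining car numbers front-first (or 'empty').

Step 1 [NS]: N:car4-GO,E:wait,S:car3-GO,W:wait | queues: N=0 E=1 S=0 W=1
Step 2 [NS]: N:empty,E:wait,S:empty,W:wait | queues: N=0 E=1 S=0 W=1
Step 3 [NS]: N:empty,E:wait,S:empty,W:wait | queues: N=0 E=1 S=0 W=1
Step 4 [EW]: N:wait,E:car1-GO,S:wait,W:car2-GO | queues: N=0 E=0 S=0 W=0

N: empty
E: empty
S: empty
W: empty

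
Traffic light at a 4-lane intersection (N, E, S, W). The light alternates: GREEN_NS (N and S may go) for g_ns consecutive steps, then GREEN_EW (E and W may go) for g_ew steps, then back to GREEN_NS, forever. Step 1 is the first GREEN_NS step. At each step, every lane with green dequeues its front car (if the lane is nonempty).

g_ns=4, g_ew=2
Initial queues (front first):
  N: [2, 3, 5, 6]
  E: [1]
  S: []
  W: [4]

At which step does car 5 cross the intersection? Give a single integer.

Step 1 [NS]: N:car2-GO,E:wait,S:empty,W:wait | queues: N=3 E=1 S=0 W=1
Step 2 [NS]: N:car3-GO,E:wait,S:empty,W:wait | queues: N=2 E=1 S=0 W=1
Step 3 [NS]: N:car5-GO,E:wait,S:empty,W:wait | queues: N=1 E=1 S=0 W=1
Step 4 [NS]: N:car6-GO,E:wait,S:empty,W:wait | queues: N=0 E=1 S=0 W=1
Step 5 [EW]: N:wait,E:car1-GO,S:wait,W:car4-GO | queues: N=0 E=0 S=0 W=0
Car 5 crosses at step 3

3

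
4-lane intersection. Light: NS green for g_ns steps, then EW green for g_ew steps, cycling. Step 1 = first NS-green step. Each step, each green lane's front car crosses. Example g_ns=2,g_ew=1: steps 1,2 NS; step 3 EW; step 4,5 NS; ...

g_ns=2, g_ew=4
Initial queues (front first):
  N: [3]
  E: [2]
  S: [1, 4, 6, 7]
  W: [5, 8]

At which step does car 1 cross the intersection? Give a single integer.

Step 1 [NS]: N:car3-GO,E:wait,S:car1-GO,W:wait | queues: N=0 E=1 S=3 W=2
Step 2 [NS]: N:empty,E:wait,S:car4-GO,W:wait | queues: N=0 E=1 S=2 W=2
Step 3 [EW]: N:wait,E:car2-GO,S:wait,W:car5-GO | queues: N=0 E=0 S=2 W=1
Step 4 [EW]: N:wait,E:empty,S:wait,W:car8-GO | queues: N=0 E=0 S=2 W=0
Step 5 [EW]: N:wait,E:empty,S:wait,W:empty | queues: N=0 E=0 S=2 W=0
Step 6 [EW]: N:wait,E:empty,S:wait,W:empty | queues: N=0 E=0 S=2 W=0
Step 7 [NS]: N:empty,E:wait,S:car6-GO,W:wait | queues: N=0 E=0 S=1 W=0
Step 8 [NS]: N:empty,E:wait,S:car7-GO,W:wait | queues: N=0 E=0 S=0 W=0
Car 1 crosses at step 1

1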